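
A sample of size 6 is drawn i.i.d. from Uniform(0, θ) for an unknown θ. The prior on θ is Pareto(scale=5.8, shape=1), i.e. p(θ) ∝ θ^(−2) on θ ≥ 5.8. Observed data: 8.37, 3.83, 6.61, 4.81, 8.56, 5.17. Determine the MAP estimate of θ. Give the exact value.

θ̂_MAP = 8.56

The Uniform(0, θ) likelihood is θ^(−n) for θ ≥ max(xᵢ), zero otherwise. Here max(xᵢ) = 8.56.
Posterior ∝ θ^(−2) · θ^(−6) = θ^(−8) on θ ≥ max(5.8, 8.56) = 8.56.
This density is strictly decreasing in θ, so the posterior mode lies at the lower boundary of the support.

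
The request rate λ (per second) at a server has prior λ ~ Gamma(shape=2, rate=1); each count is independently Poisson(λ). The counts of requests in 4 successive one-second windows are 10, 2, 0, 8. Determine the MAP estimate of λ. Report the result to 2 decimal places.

Σxᵢ = 10+2+0+8 = 20, with n = 4.
Posterior ∝ λe^(−1λ) · λ^20e^(−4λ) = λ^21e^(−5λ), i.e. Gamma(shape=22, rate=5).
The mode of a Gamma(a, b) with a ≥ 1 (shape–rate) is (a−1)/b = 21/5 ≈ 4.20.

λ̂_MAP = 4.20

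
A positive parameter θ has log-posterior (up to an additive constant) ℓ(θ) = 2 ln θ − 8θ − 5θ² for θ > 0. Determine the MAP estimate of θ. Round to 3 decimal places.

ℓ'(θ) = 2/θ − 8 − 10θ. Setting this to zero and multiplying by θ: 10θ² + 8θ − 2 = 0.
θ = (−8 + √(8² + 4·10·2)) / (2·10) = (−8 + √144) / 20 = (−8 + 12)/20 = 1/5.
ℓ''(θ) = −2/θ² − 10 < 0, confirming a maximum.

θ̂_MAP = 0.200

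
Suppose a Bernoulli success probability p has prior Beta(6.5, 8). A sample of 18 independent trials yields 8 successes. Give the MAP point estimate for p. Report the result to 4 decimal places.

p̂_MAP = 0.4426

Prior: Beta(6.5, 8).
Data: 8 successes in 18 trials. The binomial likelihood contributes p^8(1−p)^10, so the posterior is Beta(6.5+8, 8+10) = Beta(14.5, 18).
For Beta(a, b) with a, b > 1 the mode is (a−1)/(a+b−2) = 13.5/30.5 ≈ 0.4426.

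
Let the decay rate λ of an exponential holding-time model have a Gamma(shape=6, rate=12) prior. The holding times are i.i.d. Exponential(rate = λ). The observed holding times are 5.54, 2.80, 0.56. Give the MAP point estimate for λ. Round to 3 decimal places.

λ̂_MAP = 0.383

The Exponential(rate=λ) likelihood is ∝ λ^n e^(−λΣtᵢ). Here n = 3 and Σtᵢ = 5.54 + 2.80 + 0.56 = 8.90.
Posterior ∝ λ^5e^(−12λ) · λ^3e^(−8.90λ) = λ^8e^(−20.90λ), i.e. Gamma(9, 20.90).
Mode = (a−1)/b = 8/20.90 ≈ 0.383.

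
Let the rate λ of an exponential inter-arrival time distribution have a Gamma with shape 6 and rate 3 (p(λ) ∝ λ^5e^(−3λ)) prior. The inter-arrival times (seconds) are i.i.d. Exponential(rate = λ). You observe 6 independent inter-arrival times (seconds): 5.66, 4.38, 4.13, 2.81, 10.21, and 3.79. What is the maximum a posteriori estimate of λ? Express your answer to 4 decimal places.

The Exponential(rate=λ) likelihood is ∝ λ^n e^(−λΣtᵢ). Here n = 6 and Σtᵢ = 5.66 + 4.38 + 4.13 + 2.81 + 10.21 + 3.79 = 30.98.
Posterior ∝ λ^5e^(−3λ) · λ^6e^(−30.98λ) = λ^11e^(−33.98λ), i.e. Gamma(12, 33.98).
Mode = (a−1)/b = 11/33.98 ≈ 0.3237.

λ̂_MAP = 0.3237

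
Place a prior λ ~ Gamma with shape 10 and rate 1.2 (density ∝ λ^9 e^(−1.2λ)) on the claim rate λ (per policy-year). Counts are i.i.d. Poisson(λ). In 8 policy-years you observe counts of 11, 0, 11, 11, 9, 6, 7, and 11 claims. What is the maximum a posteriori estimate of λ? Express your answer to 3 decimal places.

Σxᵢ = 11+0+11+11+9+6+7+11 = 66, with n = 8.
Posterior ∝ λ^9e^(−1.2λ) · λ^66e^(−8λ) = λ^75e^(−9.2λ), i.e. Gamma(shape=76, rate=9.2).
The mode of a Gamma(a, b) with a ≥ 1 (shape–rate) is (a−1)/b = 75/9.2 ≈ 8.152.

λ̂_MAP = 8.152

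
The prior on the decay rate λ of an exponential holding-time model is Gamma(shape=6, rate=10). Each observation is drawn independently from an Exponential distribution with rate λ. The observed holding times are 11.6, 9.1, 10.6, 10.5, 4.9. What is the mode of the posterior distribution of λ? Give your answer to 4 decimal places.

λ̂_MAP = 0.1764

The Exponential(rate=λ) likelihood is ∝ λ^n e^(−λΣtᵢ). Here n = 5 and Σtᵢ = 11.6 + 9.1 + 10.6 + 10.5 + 4.9 = 46.7.
Posterior ∝ λ^5e^(−10λ) · λ^5e^(−46.7λ) = λ^10e^(−56.7λ), i.e. Gamma(11, 56.7).
Mode = (a−1)/b = 10/56.7 ≈ 0.1764.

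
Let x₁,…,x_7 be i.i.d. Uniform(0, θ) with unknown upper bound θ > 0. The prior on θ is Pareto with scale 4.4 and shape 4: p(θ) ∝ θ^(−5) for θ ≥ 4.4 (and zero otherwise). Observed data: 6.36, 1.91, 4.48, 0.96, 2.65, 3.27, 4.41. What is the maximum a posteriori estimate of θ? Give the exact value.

The Uniform(0, θ) likelihood is θ^(−n) for θ ≥ max(xᵢ), zero otherwise. Here max(xᵢ) = 6.36.
Posterior ∝ θ^(−5) · θ^(−7) = θ^(−12) on θ ≥ max(4.4, 6.36) = 6.36.
This density is strictly decreasing in θ, so the posterior mode lies at the lower boundary of the support.

θ̂_MAP = 6.36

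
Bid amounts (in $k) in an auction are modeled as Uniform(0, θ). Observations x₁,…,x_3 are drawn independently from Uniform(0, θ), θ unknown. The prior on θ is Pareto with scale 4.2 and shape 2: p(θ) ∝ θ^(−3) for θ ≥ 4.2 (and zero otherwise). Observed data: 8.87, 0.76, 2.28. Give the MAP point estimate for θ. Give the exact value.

θ̂_MAP = 8.87

The Uniform(0, θ) likelihood is θ^(−n) for θ ≥ max(xᵢ), zero otherwise. Here max(xᵢ) = 8.87.
Posterior ∝ θ^(−3) · θ^(−3) = θ^(−6) on θ ≥ max(4.2, 8.87) = 8.87.
This density is strictly decreasing in θ, so the posterior mode lies at the lower boundary of the support.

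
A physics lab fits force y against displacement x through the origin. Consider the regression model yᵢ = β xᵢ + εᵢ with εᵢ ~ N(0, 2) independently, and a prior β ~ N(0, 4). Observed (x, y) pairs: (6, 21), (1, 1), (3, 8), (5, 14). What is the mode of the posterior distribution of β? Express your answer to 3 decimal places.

β̂_MAP = 3.091

log p(β | y) = −Σ(yᵢ − βxᵢ)²/(2·2) − β²/(2·4) + const.
Setting the derivative to zero: Σxᵢ(yᵢ − βxᵢ)/2 − β/4 = 0, so β = Σxᵢyᵢ / (Σxᵢ² + σ²/τ²).
Σxᵢyᵢ = 6·21 + 1·1 + 3·8 + 5·14 = 221; Σxᵢ² = 71; σ²/τ² = 0.5.
β̂_MAP = 221 / (71 + 0.5) = 221/71.5 ≈ 3.091.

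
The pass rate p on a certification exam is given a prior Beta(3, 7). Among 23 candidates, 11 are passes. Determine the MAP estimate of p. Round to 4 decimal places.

p̂_MAP = 0.4194

Prior: Beta(3, 7).
Data: 11 successes in 23 trials. The binomial likelihood contributes p^11(1−p)^12, so the posterior is Beta(3+11, 7+12) = Beta(14, 19).
For Beta(a, b) with a, b > 1 the mode is (a−1)/(a+b−2) = 13/31 ≈ 0.4194.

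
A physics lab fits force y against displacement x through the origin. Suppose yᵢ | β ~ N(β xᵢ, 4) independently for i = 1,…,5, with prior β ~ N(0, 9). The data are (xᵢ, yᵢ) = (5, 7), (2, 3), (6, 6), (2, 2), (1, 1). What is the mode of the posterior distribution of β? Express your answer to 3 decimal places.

log p(β | y) = −Σ(yᵢ − βxᵢ)²/(2·4) − β²/(2·9) + const.
Setting the derivative to zero: Σxᵢ(yᵢ − βxᵢ)/4 − β/9 = 0, so β = Σxᵢyᵢ / (Σxᵢ² + σ²/τ²).
Σxᵢyᵢ = 5·7 + 2·3 + 6·6 + 2·2 + 1·1 = 82; Σxᵢ² = 70; σ²/τ² = 4/9.
β̂_MAP = 82 / (70 + 4/9) = 82/(634/9) = 369/317 ≈ 1.164.

β̂_MAP = 1.164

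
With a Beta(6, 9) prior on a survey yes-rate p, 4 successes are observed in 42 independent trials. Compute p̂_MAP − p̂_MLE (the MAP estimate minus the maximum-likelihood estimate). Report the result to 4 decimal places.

Posterior is Beta(10, 47); MAP = (10−1)/(57−2) = 9/55 ≈ 0.16364.
MLE ignores the prior: p̂_MLE = k/n = 4/42 ≈ 0.09524.
Difference = 9/55 − 4/42 = 79/1155 ≈ 0.0684.

MAP − MLE = 0.0684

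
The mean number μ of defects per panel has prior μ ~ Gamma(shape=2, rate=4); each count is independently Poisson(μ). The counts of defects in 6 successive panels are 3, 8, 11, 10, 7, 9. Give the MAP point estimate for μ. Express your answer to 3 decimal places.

Σxᵢ = 3+8+11+10+7+9 = 48, with n = 6.
Posterior ∝ μe^(−4μ) · μ^48e^(−6μ) = μ^49e^(−10μ), i.e. Gamma(shape=50, rate=10).
The mode of a Gamma(a, b) with a ≥ 1 (shape–rate) is (a−1)/b = 49/10 ≈ 4.900.

μ̂_MAP = 4.900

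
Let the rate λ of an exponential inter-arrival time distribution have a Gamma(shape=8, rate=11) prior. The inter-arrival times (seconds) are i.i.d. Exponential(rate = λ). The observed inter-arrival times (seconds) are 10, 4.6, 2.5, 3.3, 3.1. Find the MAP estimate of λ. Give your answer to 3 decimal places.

The Exponential(rate=λ) likelihood is ∝ λ^n e^(−λΣtᵢ). Here n = 5 and Σtᵢ = 10 + 4.6 + 2.5 + 3.3 + 3.1 = 23.5.
Posterior ∝ λ^7e^(−11λ) · λ^5e^(−23.5λ) = λ^12e^(−34.5λ), i.e. Gamma(13, 34.5).
Mode = (a−1)/b = 12/34.5 ≈ 0.348.

λ̂_MAP = 0.348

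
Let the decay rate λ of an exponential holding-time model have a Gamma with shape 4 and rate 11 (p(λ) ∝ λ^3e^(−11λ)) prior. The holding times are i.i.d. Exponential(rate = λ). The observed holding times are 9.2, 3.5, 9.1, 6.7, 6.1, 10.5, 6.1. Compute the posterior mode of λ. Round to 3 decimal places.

λ̂_MAP = 0.161

The Exponential(rate=λ) likelihood is ∝ λ^n e^(−λΣtᵢ). Here n = 7 and Σtᵢ = 9.2 + 3.5 + 9.1 + 6.7 + 6.1 + 10.5 + 6.1 = 51.2.
Posterior ∝ λ^3e^(−11λ) · λ^7e^(−51.2λ) = λ^10e^(−62.2λ), i.e. Gamma(11, 62.2).
Mode = (a−1)/b = 10/62.2 ≈ 0.161.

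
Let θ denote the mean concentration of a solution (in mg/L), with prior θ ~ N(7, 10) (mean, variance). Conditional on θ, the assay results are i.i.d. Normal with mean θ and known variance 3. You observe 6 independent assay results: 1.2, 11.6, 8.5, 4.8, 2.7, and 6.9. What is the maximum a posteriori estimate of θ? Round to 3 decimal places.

n = 6; x̄ = (1.2 + 11.6 + 8.5 + 4.8 + 2.7 + 6.9)/6 = 35.7/6 = 5.95.
For a Normal prior and Normal likelihood with known variance, the posterior is Normal; its mode equals its mean, the precision-weighted average.
Prior precision 1/σ₀² = 1/10 = 0.1; data precision n/σ² = 6/3 = 2.
θ̂ = (0.1·7 + 2·5.95) / (0.1 + 2) = 12.6/2.1 = 6.000.

θ̂_MAP = 6.000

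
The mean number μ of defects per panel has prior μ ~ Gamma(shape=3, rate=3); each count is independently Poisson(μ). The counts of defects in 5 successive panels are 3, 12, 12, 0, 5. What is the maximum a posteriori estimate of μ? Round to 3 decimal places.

Σxᵢ = 3+12+12+0+5 = 32, with n = 5.
Posterior ∝ μ^2e^(−3μ) · μ^32e^(−5μ) = μ^34e^(−8μ), i.e. Gamma(shape=35, rate=8).
The mode of a Gamma(a, b) with a ≥ 1 (shape–rate) is (a−1)/b = 34/8 ≈ 4.250.

μ̂_MAP = 4.250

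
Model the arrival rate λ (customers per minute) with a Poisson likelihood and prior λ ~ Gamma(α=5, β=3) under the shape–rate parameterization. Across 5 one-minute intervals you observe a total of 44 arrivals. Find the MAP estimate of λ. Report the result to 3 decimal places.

λ̂_MAP = 6.000

Σxᵢ = 44, n = 5.
Posterior ∝ λ^4e^(−3λ) · λ^44e^(−5λ) = λ^48e^(−8λ), i.e. Gamma(shape=49, rate=8).
The mode of a Gamma(a, b) with a ≥ 1 (shape–rate) is (a−1)/b = 48/8 ≈ 6.000.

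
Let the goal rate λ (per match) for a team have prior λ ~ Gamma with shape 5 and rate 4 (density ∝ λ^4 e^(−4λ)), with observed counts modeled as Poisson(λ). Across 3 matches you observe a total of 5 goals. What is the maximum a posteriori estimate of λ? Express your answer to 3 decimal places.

λ̂_MAP = 1.286

Σxᵢ = 5, n = 3.
Posterior ∝ λ^4e^(−4λ) · λ^5e^(−3λ) = λ^9e^(−7λ), i.e. Gamma(shape=10, rate=7).
The mode of a Gamma(a, b) with a ≥ 1 (shape–rate) is (a−1)/b = 9/7 ≈ 1.286.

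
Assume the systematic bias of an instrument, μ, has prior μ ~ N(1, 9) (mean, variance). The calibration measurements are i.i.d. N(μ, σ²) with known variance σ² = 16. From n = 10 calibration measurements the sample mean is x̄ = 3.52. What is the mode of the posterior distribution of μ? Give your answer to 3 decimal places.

μ̂_MAP = 3.140

n = 10, x̄ = 3.52.
For a Normal prior and Normal likelihood with known variance, the posterior is Normal; its mode equals its mean, the precision-weighted average.
Prior precision 1/σ₀² = 1/9; data precision n/σ² = 10/16 = 0.625.
μ̂ = ((1/9)·1 + 0.625·3.52) / (1/9 + 0.625) = (104/45)/(53/72) = 832/265 ≈ 3.140.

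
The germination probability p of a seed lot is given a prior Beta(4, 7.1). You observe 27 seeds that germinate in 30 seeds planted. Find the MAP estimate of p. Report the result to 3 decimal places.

p̂_MAP = 0.767

Prior: Beta(4, 7.1).
Data: 27 successes in 30 trials. The binomial likelihood contributes p^27(1−p)^3, so the posterior is Beta(4+27, 7.1+3) = Beta(31, 10.1).
For Beta(a, b) with a, b > 1 the mode is (a−1)/(a+b−2) = 30/39.1 ≈ 0.767.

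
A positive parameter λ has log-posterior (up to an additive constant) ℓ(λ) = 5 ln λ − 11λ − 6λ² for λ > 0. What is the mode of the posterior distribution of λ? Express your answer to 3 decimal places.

λ̂_MAP = 0.333

ℓ'(λ) = 5/λ − 11 − 12λ. Setting this to zero and multiplying by λ: 12λ² + 11λ − 5 = 0.
λ = (−11 + √(11² + 4·12·5)) / (2·12) = (−11 + √361) / 24 = (−11 + 19)/24 = 1/3.
ℓ''(λ) = −5/λ² − 12 < 0, confirming a maximum.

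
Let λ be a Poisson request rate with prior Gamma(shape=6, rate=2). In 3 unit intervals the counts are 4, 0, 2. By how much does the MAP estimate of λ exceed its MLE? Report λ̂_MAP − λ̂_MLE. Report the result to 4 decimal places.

MAP − MLE = 0.2000

Σxᵢ = 6. Posterior is Gamma(12, 5); MAP = (12−1)/5 = 11/5 ≈ 2.20000.
MLE = x̄ = 6/3 ≈ 2.00000.
Difference = 11/5 − 6/3 = 1/5 ≈ 0.2000.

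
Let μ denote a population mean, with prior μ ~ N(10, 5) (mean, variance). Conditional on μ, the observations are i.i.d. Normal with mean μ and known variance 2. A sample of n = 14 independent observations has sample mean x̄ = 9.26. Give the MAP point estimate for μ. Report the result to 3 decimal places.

n = 14, x̄ = 9.26.
For a Normal prior and Normal likelihood with known variance, the posterior is Normal; its mode equals its mean, the precision-weighted average.
Prior precision 1/σ₀² = 1/5 = 0.2; data precision n/σ² = 14/2 = 7.
μ̂ = (0.2·10 + 7·9.26) / (0.2 + 7) = 66.82/7.2 = 3341/360 ≈ 9.281.

μ̂_MAP = 9.281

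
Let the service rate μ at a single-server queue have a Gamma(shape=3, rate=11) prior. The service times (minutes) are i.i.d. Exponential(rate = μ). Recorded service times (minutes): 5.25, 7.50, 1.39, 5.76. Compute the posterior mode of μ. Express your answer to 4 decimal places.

μ̂_MAP = 0.1942

The Exponential(rate=μ) likelihood is ∝ μ^n e^(−μΣtᵢ). Here n = 4 and Σtᵢ = 5.25 + 7.50 + 1.39 + 5.76 = 19.90.
Posterior ∝ μ^2e^(−11μ) · μ^4e^(−19.90μ) = μ^6e^(−30.90μ), i.e. Gamma(7, 30.90).
Mode = (a−1)/b = 6/30.90 ≈ 0.1942.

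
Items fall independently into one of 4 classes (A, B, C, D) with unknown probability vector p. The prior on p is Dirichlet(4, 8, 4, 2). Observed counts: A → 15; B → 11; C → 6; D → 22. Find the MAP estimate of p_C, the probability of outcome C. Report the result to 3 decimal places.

MAP estimate of p_C = 0.132

The posterior is Dirichlet(αᵢ + nᵢ) = Dirichlet(19, 19, 10, 24).
For a Dirichlet(a₁,…,a_K) with all aᵢ > 1, the mode has j-th component (aⱼ − 1)/(Σaᵢ − K).
Here Σaᵢ = 72 and K = 4, so p_C = (10 − 1)/(72 − 4) = 9/68 ≈ 0.132.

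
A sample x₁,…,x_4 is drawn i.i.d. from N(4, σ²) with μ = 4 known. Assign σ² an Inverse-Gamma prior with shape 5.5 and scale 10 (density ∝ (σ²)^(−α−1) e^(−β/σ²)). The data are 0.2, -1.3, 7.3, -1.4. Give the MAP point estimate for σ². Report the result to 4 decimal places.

σ̂²_MAP = 6.0341

Sum of squared deviations about the known mean: SS = (0.2−4)² + (-1.3−4)² + (7.3−4)² + (-1.4−4)² = 82.58.
The Normal likelihood contributes (σ²)^(−n/2) exp(−SS/(2σ²)), so the posterior is Inverse-Gamma(α + n/2, β + SS/2) = Inverse-Gamma(7.5, 51.29).
The mode of Inverse-Gamma(a, b) is b/(a+1) = 51.29/8.5 ≈ 6.0341.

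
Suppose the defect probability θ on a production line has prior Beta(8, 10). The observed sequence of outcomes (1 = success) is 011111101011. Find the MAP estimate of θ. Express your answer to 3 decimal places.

Prior: Beta(8, 10).
Data: 9 successes in 12 trials (from the sequence). The binomial likelihood contributes θ^9(1−θ)^3, so the posterior is Beta(8+9, 10+3) = Beta(17, 13).
For Beta(a, b) with a, b > 1 the mode is (a−1)/(a+b−2) = 16/28 ≈ 0.571.

θ̂_MAP = 0.571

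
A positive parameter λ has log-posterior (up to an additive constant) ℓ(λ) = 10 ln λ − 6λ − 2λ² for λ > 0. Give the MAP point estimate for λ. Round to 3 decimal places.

λ̂_MAP = 1.000

ℓ'(λ) = 10/λ − 6 − 4λ. Setting this to zero and multiplying by λ: 4λ² + 6λ − 10 = 0.
λ = (−6 + √(6² + 4·4·10)) / (2·4) = (−6 + √196) / 8 = (−6 + 14)/8 = 1.
ℓ''(λ) = −10/λ² − 4 < 0, confirming a maximum.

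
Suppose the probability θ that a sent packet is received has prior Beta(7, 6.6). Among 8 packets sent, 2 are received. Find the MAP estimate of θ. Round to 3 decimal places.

Prior: Beta(7, 6.6).
Data: 2 successes in 8 trials. The binomial likelihood contributes θ^2(1−θ)^6, so the posterior is Beta(7+2, 6.6+6) = Beta(9, 12.6).
For Beta(a, b) with a, b > 1 the mode is (a−1)/(a+b−2) = 8/19.6 ≈ 0.408.

θ̂_MAP = 0.408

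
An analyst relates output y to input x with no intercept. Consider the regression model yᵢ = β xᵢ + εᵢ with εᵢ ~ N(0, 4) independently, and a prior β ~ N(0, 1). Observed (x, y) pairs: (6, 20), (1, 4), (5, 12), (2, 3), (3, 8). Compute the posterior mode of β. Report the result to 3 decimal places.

log p(β | y) = −Σ(yᵢ − βxᵢ)²/(2·4) − β²/(2·1) + const.
Setting the derivative to zero: Σxᵢ(yᵢ − βxᵢ)/4 − β/1 = 0, so β = Σxᵢyᵢ / (Σxᵢ² + σ²/τ²).
Σxᵢyᵢ = 6·20 + 1·4 + 5·12 + 2·3 + 3·8 = 214; Σxᵢ² = 75; σ²/τ² = 4.
β̂_MAP = 214 / (75 + 4) = 214/79 ≈ 2.709.

β̂_MAP = 2.709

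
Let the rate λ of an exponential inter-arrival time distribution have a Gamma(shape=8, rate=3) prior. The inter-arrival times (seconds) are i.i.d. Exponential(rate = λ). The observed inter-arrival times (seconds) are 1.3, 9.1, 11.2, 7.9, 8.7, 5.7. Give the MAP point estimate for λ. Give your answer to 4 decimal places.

The Exponential(rate=λ) likelihood is ∝ λ^n e^(−λΣtᵢ). Here n = 6 and Σtᵢ = 1.3 + 9.1 + 11.2 + 7.9 + 8.7 + 5.7 = 43.9.
Posterior ∝ λ^7e^(−3λ) · λ^6e^(−43.9λ) = λ^13e^(−46.9λ), i.e. Gamma(14, 46.9).
Mode = (a−1)/b = 13/46.9 ≈ 0.2772.

λ̂_MAP = 0.2772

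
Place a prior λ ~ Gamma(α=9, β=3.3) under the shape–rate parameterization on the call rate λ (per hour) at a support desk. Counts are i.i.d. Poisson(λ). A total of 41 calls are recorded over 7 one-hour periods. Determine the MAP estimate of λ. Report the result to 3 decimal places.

Σxᵢ = 41, n = 7.
Posterior ∝ λ^8e^(−3.3λ) · λ^41e^(−7λ) = λ^49e^(−10.3λ), i.e. Gamma(shape=50, rate=10.3).
The mode of a Gamma(a, b) with a ≥ 1 (shape–rate) is (a−1)/b = 49/10.3 ≈ 4.757.

λ̂_MAP = 4.757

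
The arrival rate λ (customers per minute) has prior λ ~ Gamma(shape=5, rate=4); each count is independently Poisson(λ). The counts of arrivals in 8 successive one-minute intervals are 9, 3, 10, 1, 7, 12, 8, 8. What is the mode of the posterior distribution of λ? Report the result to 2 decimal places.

λ̂_MAP = 5.17

Σxᵢ = 9+3+10+1+7+12+8+8 = 58, with n = 8.
Posterior ∝ λ^4e^(−4λ) · λ^58e^(−8λ) = λ^62e^(−12λ), i.e. Gamma(shape=63, rate=12).
The mode of a Gamma(a, b) with a ≥ 1 (shape–rate) is (a−1)/b = 62/12 ≈ 5.17.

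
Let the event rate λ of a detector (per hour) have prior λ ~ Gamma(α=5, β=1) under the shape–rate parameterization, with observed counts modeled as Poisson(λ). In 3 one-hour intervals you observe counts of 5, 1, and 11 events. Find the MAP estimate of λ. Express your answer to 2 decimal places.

Σxᵢ = 5+1+11 = 17, with n = 3.
Posterior ∝ λ^4e^(−1λ) · λ^17e^(−3λ) = λ^21e^(−4λ), i.e. Gamma(shape=22, rate=4).
The mode of a Gamma(a, b) with a ≥ 1 (shape–rate) is (a−1)/b = 21/4 ≈ 5.25.

λ̂_MAP = 5.25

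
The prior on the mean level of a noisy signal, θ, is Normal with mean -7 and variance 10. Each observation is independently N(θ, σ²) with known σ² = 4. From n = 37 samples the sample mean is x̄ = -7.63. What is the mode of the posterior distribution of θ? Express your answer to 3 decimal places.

θ̂_MAP = -7.623

n = 37, x̄ = -7.63.
For a Normal prior and Normal likelihood with known variance, the posterior is Normal; its mode equals its mean, the precision-weighted average.
Prior precision 1/σ₀² = 1/10 = 0.1; data precision n/σ² = 37/4 = 9.25.
θ̂ = (0.1·(-7) + 9.25·(-7.63)) / (0.1 + 9.25) = (-71.2775)/9.35 = -28511/3740 ≈ -7.623.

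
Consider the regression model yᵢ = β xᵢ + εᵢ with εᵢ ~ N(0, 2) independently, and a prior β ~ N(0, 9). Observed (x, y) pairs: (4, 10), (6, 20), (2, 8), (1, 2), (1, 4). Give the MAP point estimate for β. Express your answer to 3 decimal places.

log p(β | y) = −Σ(yᵢ − βxᵢ)²/(2·2) − β²/(2·9) + const.
Setting the derivative to zero: Σxᵢ(yᵢ − βxᵢ)/2 − β/9 = 0, so β = Σxᵢyᵢ / (Σxᵢ² + σ²/τ²).
Σxᵢyᵢ = 4·10 + 6·20 + 2·8 + 1·2 + 1·4 = 182; Σxᵢ² = 58; σ²/τ² = 2/9.
β̂_MAP = 182 / (58 + 2/9) = 182/(524/9) = 819/262 ≈ 3.126.

β̂_MAP = 3.126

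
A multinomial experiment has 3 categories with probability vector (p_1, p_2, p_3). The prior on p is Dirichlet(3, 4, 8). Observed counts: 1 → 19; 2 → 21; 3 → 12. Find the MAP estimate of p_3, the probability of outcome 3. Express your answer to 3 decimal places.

The posterior is Dirichlet(αᵢ + nᵢ) = Dirichlet(22, 25, 20).
For a Dirichlet(a₁,…,a_K) with all aᵢ > 1, the mode has j-th component (aⱼ − 1)/(Σaᵢ − K).
Here Σaᵢ = 67 and K = 3, so p_3 = (20 − 1)/(67 − 3) = 19/64 ≈ 0.297.

MAP estimate: 0.297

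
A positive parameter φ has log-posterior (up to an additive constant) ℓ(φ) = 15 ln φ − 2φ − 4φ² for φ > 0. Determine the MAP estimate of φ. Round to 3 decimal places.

ℓ'(φ) = 15/φ − 2 − 8φ. Setting this to zero and multiplying by φ: 8φ² + 2φ − 15 = 0.
φ = (−2 + √(2² + 4·8·15)) / (2·8) = (−2 + √484) / 16 = (−2 + 22)/16 = 5/4.
ℓ''(φ) = −15/φ² − 8 < 0, confirming a maximum.

φ̂_MAP = 1.250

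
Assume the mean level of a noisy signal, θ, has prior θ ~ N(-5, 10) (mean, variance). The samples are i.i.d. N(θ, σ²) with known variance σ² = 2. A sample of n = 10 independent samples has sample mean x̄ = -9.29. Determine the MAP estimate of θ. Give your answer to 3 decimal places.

n = 10, x̄ = -9.29.
For a Normal prior and Normal likelihood with known variance, the posterior is Normal; its mode equals its mean, the precision-weighted average.
Prior precision 1/σ₀² = 1/10 = 0.1; data precision n/σ² = 10/2 = 5.
θ̂ = (0.1·(-5) + 5·(-9.29)) / (0.1 + 5) = (-46.95)/5.1 = -313/34 ≈ -9.206.

θ̂_MAP = -9.206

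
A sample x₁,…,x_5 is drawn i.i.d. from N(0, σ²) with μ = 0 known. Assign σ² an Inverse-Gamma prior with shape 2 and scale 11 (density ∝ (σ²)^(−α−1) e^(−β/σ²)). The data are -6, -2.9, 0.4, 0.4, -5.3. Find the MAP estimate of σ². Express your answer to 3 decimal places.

σ̂²_MAP = 8.620

Sum of squared deviations about the known mean: SS = (-6−0)² + (-2.9−0)² + (0.4−0)² + (0.4−0)² + (-5.3−0)² = 72.82.
The Normal likelihood contributes (σ²)^(−n/2) exp(−SS/(2σ²)), so the posterior is Inverse-Gamma(α + n/2, β + SS/2) = Inverse-Gamma(4.5, 47.41).
The mode of Inverse-Gamma(a, b) is b/(a+1) = 47.41/5.5 ≈ 8.620.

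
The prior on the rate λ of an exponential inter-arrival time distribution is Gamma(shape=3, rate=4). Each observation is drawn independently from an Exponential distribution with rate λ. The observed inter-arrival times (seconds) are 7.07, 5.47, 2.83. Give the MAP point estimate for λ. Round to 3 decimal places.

λ̂_MAP = 0.258

The Exponential(rate=λ) likelihood is ∝ λ^n e^(−λΣtᵢ). Here n = 3 and Σtᵢ = 7.07 + 5.47 + 2.83 = 15.37.
Posterior ∝ λ^2e^(−4λ) · λ^3e^(−15.37λ) = λ^5e^(−19.37λ), i.e. Gamma(6, 19.37).
Mode = (a−1)/b = 5/19.37 ≈ 0.258.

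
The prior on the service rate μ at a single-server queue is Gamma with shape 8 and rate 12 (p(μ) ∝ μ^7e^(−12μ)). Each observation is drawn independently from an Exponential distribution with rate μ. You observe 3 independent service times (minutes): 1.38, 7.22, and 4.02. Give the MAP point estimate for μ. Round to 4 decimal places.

μ̂_MAP = 0.4062

The Exponential(rate=μ) likelihood is ∝ μ^n e^(−μΣtᵢ). Here n = 3 and Σtᵢ = 1.38 + 7.22 + 4.02 = 12.62.
Posterior ∝ μ^7e^(−12μ) · μ^3e^(−12.62μ) = μ^10e^(−24.62μ), i.e. Gamma(11, 24.62).
Mode = (a−1)/b = 10/24.62 ≈ 0.4062.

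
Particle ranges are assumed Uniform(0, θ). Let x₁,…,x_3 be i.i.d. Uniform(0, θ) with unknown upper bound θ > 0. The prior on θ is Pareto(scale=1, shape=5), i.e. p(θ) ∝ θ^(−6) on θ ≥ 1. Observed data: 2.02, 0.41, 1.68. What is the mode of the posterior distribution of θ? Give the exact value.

θ̂_MAP = 2.02

The Uniform(0, θ) likelihood is θ^(−n) for θ ≥ max(xᵢ), zero otherwise. Here max(xᵢ) = 2.02.
Posterior ∝ θ^(−6) · θ^(−3) = θ^(−9) on θ ≥ max(1, 2.02) = 2.02.
This density is strictly decreasing in θ, so the posterior mode lies at the lower boundary of the support.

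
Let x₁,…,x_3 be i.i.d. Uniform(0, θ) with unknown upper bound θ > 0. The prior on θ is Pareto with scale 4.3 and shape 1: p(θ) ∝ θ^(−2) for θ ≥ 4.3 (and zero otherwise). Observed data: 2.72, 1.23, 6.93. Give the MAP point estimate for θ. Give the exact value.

The Uniform(0, θ) likelihood is θ^(−n) for θ ≥ max(xᵢ), zero otherwise. Here max(xᵢ) = 6.93.
Posterior ∝ θ^(−2) · θ^(−3) = θ^(−5) on θ ≥ max(4.3, 6.93) = 6.93.
This density is strictly decreasing in θ, so the posterior mode lies at the lower boundary of the support.

θ̂_MAP = 6.93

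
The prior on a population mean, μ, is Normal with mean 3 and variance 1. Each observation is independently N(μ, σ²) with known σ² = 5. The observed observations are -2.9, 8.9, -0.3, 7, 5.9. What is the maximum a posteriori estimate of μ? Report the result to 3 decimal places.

μ̂_MAP = 3.360

n = 5; x̄ = ((-2.9) + 8.9 + (-0.3) + 7 + 5.9)/5 = 18.6/5 = 3.72.
For a Normal prior and Normal likelihood with known variance, the posterior is Normal; its mode equals its mean, the precision-weighted average.
Prior precision 1/σ₀² = 1/1 = 1; data precision n/σ² = 5/5 = 1.
μ̂ = (1·3 + 1·3.72) / (1 + 1) = 6.72/2 = 3.360.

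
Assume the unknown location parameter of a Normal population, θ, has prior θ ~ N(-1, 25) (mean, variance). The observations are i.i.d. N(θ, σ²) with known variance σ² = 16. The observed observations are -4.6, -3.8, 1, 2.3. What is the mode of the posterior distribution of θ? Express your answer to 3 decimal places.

n = 4; x̄ = ((-4.6) + (-3.8) + 1 + 2.3)/4 = -5.1/4 = -1.275.
For a Normal prior and Normal likelihood with known variance, the posterior is Normal; its mode equals its mean, the precision-weighted average.
Prior precision 1/σ₀² = 1/25 = 0.04; data precision n/σ² = 4/16 = 0.25.
θ̂ = (0.04·(-1) + 0.25·(-1.275)) / (0.04 + 0.25) = (-0.35875)/0.29 = -287/232 ≈ -1.237.

θ̂_MAP = -1.237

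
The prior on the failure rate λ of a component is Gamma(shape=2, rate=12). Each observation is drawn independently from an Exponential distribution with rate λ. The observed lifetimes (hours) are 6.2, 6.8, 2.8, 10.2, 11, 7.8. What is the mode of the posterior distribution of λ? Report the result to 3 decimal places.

The Exponential(rate=λ) likelihood is ∝ λ^n e^(−λΣtᵢ). Here n = 6 and Σtᵢ = 6.2 + 6.8 + 2.8 + 10.2 + 11 + 7.8 = 44.8.
Posterior ∝ λe^(−12λ) · λ^6e^(−44.8λ) = λ^7e^(−56.8λ), i.e. Gamma(8, 56.8).
Mode = (a−1)/b = 7/56.8 ≈ 0.123.

λ̂_MAP = 0.123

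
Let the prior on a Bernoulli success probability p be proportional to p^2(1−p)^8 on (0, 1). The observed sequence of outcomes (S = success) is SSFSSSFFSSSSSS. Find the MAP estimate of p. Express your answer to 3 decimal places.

The prior density ∝ p^2(1−p)^8 is the kernel of Beta(3, 9).
Data: 11 successes in 14 trials (from the sequence). The binomial likelihood contributes p^11(1−p)^3, so the posterior is Beta(3+11, 9+3) = Beta(14, 12).
For Beta(a, b) with a, b > 1 the mode is (a−1)/(a+b−2) = 13/24 ≈ 0.542.

p̂_MAP = 0.542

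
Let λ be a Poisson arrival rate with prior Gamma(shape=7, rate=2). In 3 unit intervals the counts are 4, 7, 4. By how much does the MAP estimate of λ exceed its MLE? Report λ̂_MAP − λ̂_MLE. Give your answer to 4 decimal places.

Σxᵢ = 15. Posterior is Gamma(22, 5); MAP = (22−1)/5 = 21/5 ≈ 4.20000.
MLE = x̄ = 15/3 ≈ 5.00000.
Difference = 21/5 − 15/3 = -4/5 ≈ -0.8000.

MAP − MLE = -0.8000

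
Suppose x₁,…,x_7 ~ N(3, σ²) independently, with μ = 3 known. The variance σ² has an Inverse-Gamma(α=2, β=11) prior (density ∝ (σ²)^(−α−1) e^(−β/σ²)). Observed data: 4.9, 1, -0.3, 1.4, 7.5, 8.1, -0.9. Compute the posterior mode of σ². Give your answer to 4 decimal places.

σ̂²_MAP = 8.0408

Sum of squared deviations about the known mean: SS = (4.9−3)² + (1−3)² + (-0.3−3)² + (1.4−3)² + (7.5−3)² + (8.1−3)² + (-0.9−3)² = 82.53.
The Normal likelihood contributes (σ²)^(−n/2) exp(−SS/(2σ²)), so the posterior is Inverse-Gamma(α + n/2, β + SS/2) = Inverse-Gamma(5.5, 52.265).
The mode of Inverse-Gamma(a, b) is b/(a+1) = 52.265/6.5 ≈ 8.0408.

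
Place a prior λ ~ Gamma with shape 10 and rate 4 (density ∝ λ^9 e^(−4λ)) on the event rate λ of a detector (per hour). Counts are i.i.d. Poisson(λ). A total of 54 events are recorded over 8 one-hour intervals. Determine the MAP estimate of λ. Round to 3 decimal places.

λ̂_MAP = 5.250

Σxᵢ = 54, n = 8.
Posterior ∝ λ^9e^(−4λ) · λ^54e^(−8λ) = λ^63e^(−12λ), i.e. Gamma(shape=64, rate=12).
The mode of a Gamma(a, b) with a ≥ 1 (shape–rate) is (a−1)/b = 63/12 ≈ 5.250.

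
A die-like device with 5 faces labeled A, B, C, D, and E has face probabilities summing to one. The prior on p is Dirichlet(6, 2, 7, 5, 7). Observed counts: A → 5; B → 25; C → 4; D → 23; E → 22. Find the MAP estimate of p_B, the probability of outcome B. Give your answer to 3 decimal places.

MAP estimate of p_B = 0.257

The posterior is Dirichlet(αᵢ + nᵢ) = Dirichlet(11, 27, 11, 28, 29).
For a Dirichlet(a₁,…,a_K) with all aᵢ > 1, the mode has j-th component (aⱼ − 1)/(Σaᵢ − K).
Here Σaᵢ = 106 and K = 5, so p_B = (27 − 1)/(106 − 5) = 26/101 ≈ 0.257.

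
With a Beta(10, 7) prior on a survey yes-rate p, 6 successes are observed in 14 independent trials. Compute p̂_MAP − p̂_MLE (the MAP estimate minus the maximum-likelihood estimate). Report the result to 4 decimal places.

Posterior is Beta(16, 15); MAP = (16−1)/(31−2) = 15/29 ≈ 0.51724.
MLE ignores the prior: p̂_MLE = k/n = 6/14 ≈ 0.42857.
Difference = 15/29 − 6/14 = 18/203 ≈ 0.0887.

MAP − MLE = 0.0887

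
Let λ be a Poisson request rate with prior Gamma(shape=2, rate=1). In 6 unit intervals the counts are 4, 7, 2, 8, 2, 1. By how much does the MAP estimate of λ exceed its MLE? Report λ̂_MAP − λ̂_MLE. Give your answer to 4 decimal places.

Σxᵢ = 24. Posterior is Gamma(26, 7); MAP = (26−1)/7 = 25/7 ≈ 3.57143.
MLE = x̄ = 24/6 ≈ 4.00000.
Difference = 25/7 − 24/6 = -3/7 ≈ -0.4286.

MAP − MLE = -0.4286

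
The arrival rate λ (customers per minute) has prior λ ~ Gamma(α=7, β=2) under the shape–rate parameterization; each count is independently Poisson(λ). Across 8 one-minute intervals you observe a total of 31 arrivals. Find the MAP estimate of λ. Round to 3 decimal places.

λ̂_MAP = 3.700

Σxᵢ = 31, n = 8.
Posterior ∝ λ^6e^(−2λ) · λ^31e^(−8λ) = λ^37e^(−10λ), i.e. Gamma(shape=38, rate=10).
The mode of a Gamma(a, b) with a ≥ 1 (shape–rate) is (a−1)/b = 37/10 ≈ 3.700.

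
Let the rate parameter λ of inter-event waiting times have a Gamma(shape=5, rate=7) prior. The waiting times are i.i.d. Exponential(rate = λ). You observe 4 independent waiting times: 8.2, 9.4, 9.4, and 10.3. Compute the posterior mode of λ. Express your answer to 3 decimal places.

λ̂_MAP = 0.181

The Exponential(rate=λ) likelihood is ∝ λ^n e^(−λΣtᵢ). Here n = 4 and Σtᵢ = 8.2 + 9.4 + 9.4 + 10.3 = 37.3.
Posterior ∝ λ^4e^(−7λ) · λ^4e^(−37.3λ) = λ^8e^(−44.3λ), i.e. Gamma(9, 44.3).
Mode = (a−1)/b = 8/44.3 ≈ 0.181.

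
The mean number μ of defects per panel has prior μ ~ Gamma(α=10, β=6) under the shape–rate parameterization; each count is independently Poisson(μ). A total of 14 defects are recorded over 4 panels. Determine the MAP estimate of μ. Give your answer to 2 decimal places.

Σxᵢ = 14, n = 4.
Posterior ∝ μ^9e^(−6μ) · μ^14e^(−4μ) = μ^23e^(−10μ), i.e. Gamma(shape=24, rate=10).
The mode of a Gamma(a, b) with a ≥ 1 (shape–rate) is (a−1)/b = 23/10 ≈ 2.30.

μ̂_MAP = 2.30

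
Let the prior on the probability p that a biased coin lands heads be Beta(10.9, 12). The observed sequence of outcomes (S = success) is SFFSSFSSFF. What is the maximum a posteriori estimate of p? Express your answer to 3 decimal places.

p̂_MAP = 0.482

Prior: Beta(10.9, 12).
Data: 5 successes in 10 trials (from the sequence). The binomial likelihood contributes p^5(1−p)^5, so the posterior is Beta(10.9+5, 12+5) = Beta(15.9, 17).
For Beta(a, b) with a, b > 1 the mode is (a−1)/(a+b−2) = 14.9/30.9 ≈ 0.482.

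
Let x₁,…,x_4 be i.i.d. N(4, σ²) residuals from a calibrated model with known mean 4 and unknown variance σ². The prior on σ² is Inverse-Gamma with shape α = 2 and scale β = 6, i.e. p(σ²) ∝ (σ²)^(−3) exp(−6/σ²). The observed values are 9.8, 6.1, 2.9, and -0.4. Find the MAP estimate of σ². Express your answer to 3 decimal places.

σ̂²_MAP = 7.062

Sum of squared deviations about the known mean: SS = (9.8−4)² + (6.1−4)² + (2.9−4)² + (-0.4−4)² = 58.62.
The Normal likelihood contributes (σ²)^(−n/2) exp(−SS/(2σ²)), so the posterior is Inverse-Gamma(α + n/2, β + SS/2) = Inverse-Gamma(4, 35.31).
The mode of Inverse-Gamma(a, b) is b/(a+1) = 35.31/5 ≈ 7.062.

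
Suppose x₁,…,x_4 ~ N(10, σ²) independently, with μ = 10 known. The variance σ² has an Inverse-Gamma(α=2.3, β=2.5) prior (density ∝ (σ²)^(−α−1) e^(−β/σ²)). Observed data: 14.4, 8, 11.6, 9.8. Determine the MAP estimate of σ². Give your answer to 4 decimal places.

σ̂²_MAP = 2.9208

Sum of squared deviations about the known mean: SS = (14.4−10)² + (8−10)² + (11.6−10)² + (9.8−10)² = 25.96.
The Normal likelihood contributes (σ²)^(−n/2) exp(−SS/(2σ²)), so the posterior is Inverse-Gamma(α + n/2, β + SS/2) = Inverse-Gamma(4.3, 15.48).
The mode of Inverse-Gamma(a, b) is b/(a+1) = 15.48/5.3 ≈ 2.9208.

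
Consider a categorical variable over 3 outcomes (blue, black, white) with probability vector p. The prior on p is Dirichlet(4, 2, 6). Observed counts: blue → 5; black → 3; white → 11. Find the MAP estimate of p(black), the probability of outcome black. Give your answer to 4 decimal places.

MAP estimate of p(black) = 0.1429

The posterior is Dirichlet(αᵢ + nᵢ) = Dirichlet(9, 5, 17).
For a Dirichlet(a₁,…,a_K) with all aᵢ > 1, the mode has j-th component (aⱼ − 1)/(Σaᵢ − K).
Here Σaᵢ = 31 and K = 3, so p(black) = (5 − 1)/(31 − 3) = 4/28 ≈ 0.1429.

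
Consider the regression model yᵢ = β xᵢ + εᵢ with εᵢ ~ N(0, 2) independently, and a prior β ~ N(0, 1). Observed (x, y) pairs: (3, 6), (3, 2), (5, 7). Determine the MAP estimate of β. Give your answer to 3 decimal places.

log p(β | y) = −Σ(yᵢ − βxᵢ)²/(2·2) − β²/(2·1) + const.
Setting the derivative to zero: Σxᵢ(yᵢ − βxᵢ)/2 − β/1 = 0, so β = Σxᵢyᵢ / (Σxᵢ² + σ²/τ²).
Σxᵢyᵢ = 3·6 + 3·2 + 5·7 = 59; Σxᵢ² = 43; σ²/τ² = 2.
β̂_MAP = 59 / (43 + 2) = 59/45 ≈ 1.311.

β̂_MAP = 1.311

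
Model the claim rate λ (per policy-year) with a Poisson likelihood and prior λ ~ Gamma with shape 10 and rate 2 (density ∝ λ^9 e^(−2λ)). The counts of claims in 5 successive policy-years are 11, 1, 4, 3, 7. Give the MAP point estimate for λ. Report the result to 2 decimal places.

Σxᵢ = 11+1+4+3+7 = 26, with n = 5.
Posterior ∝ λ^9e^(−2λ) · λ^26e^(−5λ) = λ^35e^(−7λ), i.e. Gamma(shape=36, rate=7).
The mode of a Gamma(a, b) with a ≥ 1 (shape–rate) is (a−1)/b = 35/7 ≈ 5.00.

λ̂_MAP = 5.00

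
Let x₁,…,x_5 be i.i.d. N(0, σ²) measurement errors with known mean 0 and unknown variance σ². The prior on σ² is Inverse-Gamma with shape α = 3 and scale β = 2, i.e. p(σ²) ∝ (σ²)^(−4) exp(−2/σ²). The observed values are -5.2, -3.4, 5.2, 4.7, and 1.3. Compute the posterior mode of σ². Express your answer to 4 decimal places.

σ̂²_MAP = 7.1862

Sum of squared deviations about the known mean: SS = (-5.2−0)² + (-3.4−0)² + (5.2−0)² + (4.7−0)² + (1.3−0)² = 89.42.
The Normal likelihood contributes (σ²)^(−n/2) exp(−SS/(2σ²)), so the posterior is Inverse-Gamma(α + n/2, β + SS/2) = Inverse-Gamma(5.5, 46.71).
The mode of Inverse-Gamma(a, b) is b/(a+1) = 46.71/6.5 ≈ 7.1862.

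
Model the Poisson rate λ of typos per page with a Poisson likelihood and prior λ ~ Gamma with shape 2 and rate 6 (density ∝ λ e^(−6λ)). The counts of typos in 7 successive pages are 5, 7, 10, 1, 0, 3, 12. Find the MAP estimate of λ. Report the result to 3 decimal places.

λ̂_MAP = 3.000

Σxᵢ = 5+7+10+1+0+3+12 = 38, with n = 7.
Posterior ∝ λe^(−6λ) · λ^38e^(−7λ) = λ^39e^(−13λ), i.e. Gamma(shape=40, rate=13).
The mode of a Gamma(a, b) with a ≥ 1 (shape–rate) is (a−1)/b = 39/13 ≈ 3.000.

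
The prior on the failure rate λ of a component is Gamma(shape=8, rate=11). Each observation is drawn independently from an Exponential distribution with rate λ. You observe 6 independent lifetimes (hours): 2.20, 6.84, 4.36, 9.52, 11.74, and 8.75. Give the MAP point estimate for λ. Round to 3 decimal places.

λ̂_MAP = 0.239

The Exponential(rate=λ) likelihood is ∝ λ^n e^(−λΣtᵢ). Here n = 6 and Σtᵢ = 2.20 + 6.84 + 4.36 + 9.52 + 11.74 + 8.75 = 43.41.
Posterior ∝ λ^7e^(−11λ) · λ^6e^(−43.41λ) = λ^13e^(−54.41λ), i.e. Gamma(14, 54.41).
Mode = (a−1)/b = 13/54.41 ≈ 0.239.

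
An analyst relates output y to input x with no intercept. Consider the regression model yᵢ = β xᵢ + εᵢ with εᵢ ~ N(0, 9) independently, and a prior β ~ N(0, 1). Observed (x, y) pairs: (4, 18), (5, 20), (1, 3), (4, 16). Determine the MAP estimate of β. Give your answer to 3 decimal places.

β̂_MAP = 3.567

log p(β | y) = −Σ(yᵢ − βxᵢ)²/(2·9) − β²/(2·1) + const.
Setting the derivative to zero: Σxᵢ(yᵢ − βxᵢ)/9 − β/1 = 0, so β = Σxᵢyᵢ / (Σxᵢ² + σ²/τ²).
Σxᵢyᵢ = 4·18 + 5·20 + 1·3 + 4·16 = 239; Σxᵢ² = 58; σ²/τ² = 9.
β̂_MAP = 239 / (58 + 9) = 239/67 ≈ 3.567.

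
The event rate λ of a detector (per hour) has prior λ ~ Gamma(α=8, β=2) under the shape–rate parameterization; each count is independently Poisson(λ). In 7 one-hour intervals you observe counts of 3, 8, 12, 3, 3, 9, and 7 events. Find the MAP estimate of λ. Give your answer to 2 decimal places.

Σxᵢ = 3+8+12+3+3+9+7 = 45, with n = 7.
Posterior ∝ λ^7e^(−2λ) · λ^45e^(−7λ) = λ^52e^(−9λ), i.e. Gamma(shape=53, rate=9).
The mode of a Gamma(a, b) with a ≥ 1 (shape–rate) is (a−1)/b = 52/9 ≈ 5.78.

λ̂_MAP = 5.78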